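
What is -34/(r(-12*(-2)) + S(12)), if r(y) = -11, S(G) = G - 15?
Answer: 17/7 ≈ 2.4286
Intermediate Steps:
S(G) = -15 + G
-34/(r(-12*(-2)) + S(12)) = -34/(-11 + (-15 + 12)) = -34/(-11 - 3) = -34/(-14) = -1/14*(-34) = 17/7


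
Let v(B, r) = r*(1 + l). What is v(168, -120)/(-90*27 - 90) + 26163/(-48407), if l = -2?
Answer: -597830/1016547 ≈ -0.58810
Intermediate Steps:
v(B, r) = -r (v(B, r) = r*(1 - 2) = r*(-1) = -r)
v(168, -120)/(-90*27 - 90) + 26163/(-48407) = (-1*(-120))/(-90*27 - 90) + 26163/(-48407) = 120/(-2430 - 90) + 26163*(-1/48407) = 120/(-2520) - 26163/48407 = 120*(-1/2520) - 26163/48407 = -1/21 - 26163/48407 = -597830/1016547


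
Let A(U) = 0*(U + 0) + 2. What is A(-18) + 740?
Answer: 742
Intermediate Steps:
A(U) = 2 (A(U) = 0*U + 2 = 0 + 2 = 2)
A(-18) + 740 = 2 + 740 = 742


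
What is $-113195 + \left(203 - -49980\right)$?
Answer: $-63012$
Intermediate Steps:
$-113195 + \left(203 - -49980\right) = -113195 + \left(203 + 49980\right) = -113195 + 50183 = -63012$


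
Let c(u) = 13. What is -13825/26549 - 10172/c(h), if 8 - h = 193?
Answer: -270236153/345137 ≈ -782.98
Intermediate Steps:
h = -185 (h = 8 - 1*193 = 8 - 193 = -185)
-13825/26549 - 10172/c(h) = -13825/26549 - 10172/13 = -270236153/345137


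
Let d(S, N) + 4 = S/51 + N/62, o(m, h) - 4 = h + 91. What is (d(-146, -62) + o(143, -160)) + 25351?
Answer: 1289185/51 ≈ 25278.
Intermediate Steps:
o(m, h) = 95 + h (o(m, h) = 4 + (h + 91) = 4 + (91 + h) = 95 + h)
d(S, N) = -4 + S/51 + N/62 (d(S, N) = -4 + (S/51 + N/62) = -4 + S/51 + N/62)
(d(-146, -62) + o(143, -160)) + 25351 = ((-4 + (1/51)*(-146) + (1/62)*(-62)) + (95 - 160)) + 25351 = ((-4 - 146/51 - 1) - 65) + 25351 = (-401/51 - 65) + 25351 = -3716/51 + 25351 = 1289185/51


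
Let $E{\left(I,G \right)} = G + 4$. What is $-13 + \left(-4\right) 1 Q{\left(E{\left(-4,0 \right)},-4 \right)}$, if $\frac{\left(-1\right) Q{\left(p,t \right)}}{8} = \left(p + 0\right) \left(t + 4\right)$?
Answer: $-13$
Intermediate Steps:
$E{\left(I,G \right)} = 4 + G$
$Q{\left(p,t \right)} = - 8 p \left(4 + t\right)$ ($Q{\left(p,t \right)} = - 8 \left(p + 0\right) \left(t + 4\right) = - 8 p \left(4 + t\right)$)
$-13 + \left(-4\right) 1 Q{\left(E{\left(-4,0 \right)},-4 \right)} = -13 + \left(-4\right) 1 \left(- 8 \left(4 + 0\right) \left(4 - 4\right)\right) = -13 - 4 \left(\left(-8\right) 4 \cdot 0\right) = -13 - 0 = -13 + 0 = -13$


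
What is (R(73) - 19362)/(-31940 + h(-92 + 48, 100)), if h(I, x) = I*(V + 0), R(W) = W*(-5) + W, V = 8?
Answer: 9827/16146 ≈ 0.60863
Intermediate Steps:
R(W) = -4*W (R(W) = -5*W + W = -4*W)
h(I, x) = 8*I (h(I, x) = I*(8 + 0) = I*8 = 8*I)
(R(73) - 19362)/(-31940 + h(-92 + 48, 100)) = (-4*73 - 19362)/(-31940 + 8*(-92 + 48)) = (-292 - 19362)/(-31940 + 8*(-44)) = -19654/(-31940 - 352) = -19654/(-32292) = -19654*(-1/32292) = 9827/16146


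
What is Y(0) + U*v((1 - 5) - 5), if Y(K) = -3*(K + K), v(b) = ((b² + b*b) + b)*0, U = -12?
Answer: 0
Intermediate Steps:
v(b) = 0 (v(b) = ((b² + b²) + b)*0 = (2*b² + b)*0 = (b + 2*b²)*0 = 0)
Y(K) = -6*K
Y(0) + U*v((1 - 5) - 5) = -6*0 - 12*0 = 0 + 0 = 0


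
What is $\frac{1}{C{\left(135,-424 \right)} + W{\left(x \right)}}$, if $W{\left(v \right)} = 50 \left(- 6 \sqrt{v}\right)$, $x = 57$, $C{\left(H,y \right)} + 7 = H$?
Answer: $- \frac{8}{319601} - \frac{75 \sqrt{57}}{1278404} \approx -0.00046796$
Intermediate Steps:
$C{\left(H,y \right)} = -7 + H$
$W{\left(v \right)} = - 300 \sqrt{v}$
$\frac{1}{C{\left(135,-424 \right)} + W{\left(x \right)}} = \frac{1}{\left(-7 + 135\right) - 300 \sqrt{57}} = \frac{1}{128 - 300 \sqrt{57}}$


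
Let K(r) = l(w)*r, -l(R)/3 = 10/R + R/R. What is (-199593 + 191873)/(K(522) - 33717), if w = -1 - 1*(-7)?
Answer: 7720/37893 ≈ 0.20373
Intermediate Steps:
w = 6 (w = -1 + 7 = 6)
l(R) = -3 - 30/R (l(R) = -3*(10/R + R/R) = -3*(10/R + 1) = -3*(1 + 10/R) = -3 - 30/R)
K(r) = -8*r (K(r) = (-3 - 30/6)*r = (-3 - 30*⅙)*r = (-3 - 5)*r = -8*r)
(-199593 + 191873)/(K(522) - 33717) = (-199593 + 191873)/(-8*522 - 33717) = -7720/(-4176 - 33717) = -7720/(-37893) = -7720*(-1/37893) = 7720/37893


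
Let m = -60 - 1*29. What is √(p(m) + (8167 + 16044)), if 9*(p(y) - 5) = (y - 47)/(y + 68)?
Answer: 8*√1501815/63 ≈ 155.62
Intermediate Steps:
m = -89 (m = -60 - 29 = -89)
p(y) = 5 + (-47 + y)/(9*(68 + y)) (p(y) = 5 + ((y - 47)/(y + 68))/9 = 5 + ((-47 + y)/(68 + y))/9 = 5 + (-47 + y)/(9*(68 + y)))
√(p(m) + (8167 + 16044)) = √(23*(131 + 2*(-89))/(9*(68 - 89)) + (8167 + 16044)) = √((23/9)*(131 - 178)/(-21) + 24211) = √((23/9)*(-1/21)*(-47) + 24211) = √(1081/189 + 24211) = √(4576960/189) = 8*√1501815/63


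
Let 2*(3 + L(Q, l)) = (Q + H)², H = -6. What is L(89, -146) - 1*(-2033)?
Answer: 10949/2 ≈ 5474.5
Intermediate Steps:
L(Q, l) = -3 + (-6 + Q)²/2 (L(Q, l) = -3 + (Q - 6)²/2 = -3 + (-6 + Q)²/2)
L(89, -146) - 1*(-2033) = (-3 + (-6 + 89)²/2) - 1*(-2033) = (-3 + (½)*83²) + 2033 = (-3 + (½)*6889) + 2033 = (-3 + 6889/2) + 2033 = 6883/2 + 2033 = 10949/2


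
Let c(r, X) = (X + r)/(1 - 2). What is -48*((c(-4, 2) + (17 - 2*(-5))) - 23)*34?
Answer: -9792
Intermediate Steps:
c(r, X) = -X - r (c(r, X) = (X + r)/(-1) = (X + r)*(-1) = -X - r)
-48*((c(-4, 2) + (17 - 2*(-5))) - 23)*34 = -48*(((-1*2 - 1*(-4)) + (17 - 2*(-5))) - 23)*34 = -48*(((-2 + 4) + (17 + 10)) - 23)*34 = -48*((2 + 27) - 23)*34 = -48*(29 - 23)*34 = -48*6*34 = -288*34 = -9792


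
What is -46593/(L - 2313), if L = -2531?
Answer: 46593/4844 ≈ 9.6187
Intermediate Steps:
-46593/(L - 2313) = -46593/(-2531 - 2313) = -46593/(-4844) = -46593*(-1)/4844 = -9*(-5177/4844) = 46593/4844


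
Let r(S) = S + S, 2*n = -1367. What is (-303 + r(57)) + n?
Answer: -1745/2 ≈ -872.50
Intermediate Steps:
n = -1367/2 (n = (½)*(-1367) = -1367/2 ≈ -683.50)
r(S) = 2*S
(-303 + r(57)) + n = (-303 + 2*57) - 1367/2 = (-303 + 114) - 1367/2 = -189 - 1367/2 = -1745/2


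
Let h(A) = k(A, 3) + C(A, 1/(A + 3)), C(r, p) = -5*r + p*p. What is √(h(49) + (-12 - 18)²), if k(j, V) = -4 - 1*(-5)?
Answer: 5*√70953/52 ≈ 25.613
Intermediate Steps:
C(r, p) = p² - 5*r (C(r, p) = -5*r + p² = p² - 5*r)
k(j, V) = 1 (k(j, V) = -4 + 5 = 1)
h(A) = 1 + (3 + A)⁻² - 5*A (h(A) = 1 + ((1/(A + 3))² - 5*A) = 1 + ((1/(3 + A))² - 5*A) = 1 + ((3 + A)⁻² - 5*A) = 1 + (3 + A)⁻² - 5*A)
√(h(49) + (-12 - 18)²) = √((1 + (3 + 49)⁻² - 5*49) + (-12 - 18)²) = √((1 + 52⁻² - 245) + (-30)²) = √((1 + 1/2704 - 245) + 900) = √(-659775/2704 + 900) = √(1773825/2704) = 5*√70953/52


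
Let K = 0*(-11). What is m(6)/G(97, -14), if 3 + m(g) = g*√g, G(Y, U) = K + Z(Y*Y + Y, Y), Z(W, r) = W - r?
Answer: -3/9409 + 6*√6/9409 ≈ 0.0012432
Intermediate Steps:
K = 0
G(Y, U) = Y² (G(Y, U) = 0 + ((Y*Y + Y) - Y) = 0 + ((Y² + Y) - Y) = 0 + ((Y + Y²) - Y) = 0 + Y² = Y²)
m(g) = -3 + g^(3/2) (m(g) = -3 + g*√g = -3 + g^(3/2))
m(6)/G(97, -14) = (-3 + 6^(3/2))/(97²) = (-3 + 6*√6)/9409 = (-3 + 6*√6)*(1/9409) = -3/9409 + 6*√6/9409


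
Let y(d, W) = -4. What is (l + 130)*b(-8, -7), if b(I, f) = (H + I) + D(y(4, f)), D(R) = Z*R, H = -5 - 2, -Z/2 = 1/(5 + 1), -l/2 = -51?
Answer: -9512/3 ≈ -3170.7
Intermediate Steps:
l = 102 (l = -2*(-51) = 102)
Z = -⅓ (Z = -2/(5 + 1) = -2/6 = -2*⅙ = -⅓ ≈ -0.33333)
H = -7
D(R) = -R/3
b(I, f) = -17/3 + I (b(I, f) = (-7 + I) - ⅓*(-4) = (-7 + I) + 4/3 = -17/3 + I)
(l + 130)*b(-8, -7) = (102 + 130)*(-17/3 - 8) = 232*(-41/3) = -9512/3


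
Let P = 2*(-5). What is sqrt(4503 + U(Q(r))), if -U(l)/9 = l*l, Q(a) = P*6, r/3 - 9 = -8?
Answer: I*sqrt(27897) ≈ 167.02*I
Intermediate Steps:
P = -10
r = 3 (r = 27 + 3*(-8) = 27 - 24 = 3)
Q(a) = -60 (Q(a) = -10*6 = -60)
U(l) = -9*l**2 (U(l) = -9*l*l = -9*l**2)
sqrt(4503 + U(Q(r))) = sqrt(4503 - 9*(-60)**2) = sqrt(4503 - 9*3600) = sqrt(4503 - 32400) = sqrt(-27897) = I*sqrt(27897)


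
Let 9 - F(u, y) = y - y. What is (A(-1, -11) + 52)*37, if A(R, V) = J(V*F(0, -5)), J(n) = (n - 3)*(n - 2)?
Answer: 383098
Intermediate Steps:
F(u, y) = 9 (F(u, y) = 9 - (y - y) = 9 - 1*0 = 9 + 0 = 9)
J(n) = (-3 + n)*(-2 + n)
A(R, V) = 6 - 45*V + 81*V² (A(R, V) = 6 + (V*9)² - 5*V*9 = 6 + (9*V)² - 45*V = 6 + 81*V² - 45*V = 6 - 45*V + 81*V²)
(A(-1, -11) + 52)*37 = ((6 - 45*(-11) + 81*(-11)²) + 52)*37 = ((6 + 495 + 81*121) + 52)*37 = ((6 + 495 + 9801) + 52)*37 = (10302 + 52)*37 = 10354*37 = 383098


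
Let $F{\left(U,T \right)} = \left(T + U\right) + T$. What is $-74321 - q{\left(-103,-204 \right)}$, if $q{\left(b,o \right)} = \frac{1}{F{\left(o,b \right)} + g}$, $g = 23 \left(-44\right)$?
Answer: $- \frac{105684461}{1422} \approx -74321.0$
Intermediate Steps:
$F{\left(U,T \right)} = U + 2 T$
$g = -1012$
$q{\left(b,o \right)} = \frac{1}{-1012 + o + 2 b}$ ($q{\left(b,o \right)} = \frac{1}{\left(o + 2 b\right) - 1012} = \frac{1}{-1012 + o + 2 b}$)
$-74321 - q{\left(-103,-204 \right)} = -74321 - \frac{1}{-1012 - 204 + 2 \left(-103\right)} = -74321 - \frac{1}{-1012 - 204 - 206} = -74321 - \frac{1}{-1422} = -74321 - - \frac{1}{1422} = -74321 + \frac{1}{1422} = - \frac{105684461}{1422}$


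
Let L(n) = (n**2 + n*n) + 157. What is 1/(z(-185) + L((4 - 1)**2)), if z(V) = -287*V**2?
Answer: -1/9822256 ≈ -1.0181e-7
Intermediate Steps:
L(n) = 157 + 2*n**2 (L(n) = (n**2 + n**2) + 157 = 2*n**2 + 157 = 157 + 2*n**2)
1/(z(-185) + L((4 - 1)**2)) = 1/(-287*(-185)**2 + (157 + 2*((4 - 1)**2)**2)) = 1/(-287*34225 + (157 + 2*(3**2)**2)) = 1/(-9822575 + (157 + 2*9**2)) = 1/(-9822575 + (157 + 2*81)) = 1/(-9822575 + (157 + 162)) = 1/(-9822575 + 319) = 1/(-9822256) = -1/9822256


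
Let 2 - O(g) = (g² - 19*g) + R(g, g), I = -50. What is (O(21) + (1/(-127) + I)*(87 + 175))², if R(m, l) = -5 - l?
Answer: 2774689747600/16129 ≈ 1.7203e+8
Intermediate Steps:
O(g) = 7 - g² + 20*g (O(g) = 2 - ((g² - 19*g) + (-5 - g)) = 2 - (-5 + g² - 20*g) = 2 + (5 - g² + 20*g) = 7 - g² + 20*g)
(O(21) + (1/(-127) + I)*(87 + 175))² = ((7 - 1*21² + 20*21) + (1/(-127) - 50)*(87 + 175))² = ((7 - 1*441 + 420) + (-1/127 - 50)*262)² = ((7 - 441 + 420) - 6351/127*262)² = (-14 - 1663962/127)² = (-1665740/127)² = 2774689747600/16129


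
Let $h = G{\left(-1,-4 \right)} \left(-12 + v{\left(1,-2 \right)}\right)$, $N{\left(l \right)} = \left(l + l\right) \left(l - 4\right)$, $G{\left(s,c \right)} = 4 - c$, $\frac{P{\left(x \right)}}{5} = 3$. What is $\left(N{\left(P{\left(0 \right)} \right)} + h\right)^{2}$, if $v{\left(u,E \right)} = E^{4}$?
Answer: $131044$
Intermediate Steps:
$P{\left(x \right)} = 15$ ($P{\left(x \right)} = 5 \cdot 3 = 15$)
$N{\left(l \right)} = 2 l \left(-4 + l\right)$
$h = 32$ ($h = \left(4 - -4\right) \left(-12 + \left(-2\right)^{4}\right) = \left(4 + 4\right) \left(-12 + 16\right) = 8 \cdot 4 = 32$)
$\left(N{\left(P{\left(0 \right)} \right)} + h\right)^{2} = \left(2 \cdot 15 \left(-4 + 15\right) + 32\right)^{2} = \left(2 \cdot 15 \cdot 11 + 32\right)^{2} = \left(330 + 32\right)^{2} = 362^{2} = 131044$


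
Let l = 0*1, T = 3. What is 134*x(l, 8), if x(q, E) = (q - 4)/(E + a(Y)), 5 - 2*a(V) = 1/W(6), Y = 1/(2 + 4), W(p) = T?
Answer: -1608/31 ≈ -51.871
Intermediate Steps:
l = 0
W(p) = 3
Y = ⅙ (Y = 1/6 = ⅙ ≈ 0.16667)
a(V) = 7/3 (a(V) = 5/2 - ½/3 = 5/2 - ½*⅓ = 5/2 - ⅙ = 7/3)
x(q, E) = (-4 + q)/(7/3 + E) (x(q, E) = (q - 4)/(E + 7/3) = (-4 + q)/(7/3 + E))
134*x(l, 8) = 134*(3*(-4 + 0)/(7 + 3*8)) = 134*(3*(-4)/(7 + 24)) = 134*(3*(-4)/31) = 134*(3*(1/31)*(-4)) = 134*(-12/31) = -1608/31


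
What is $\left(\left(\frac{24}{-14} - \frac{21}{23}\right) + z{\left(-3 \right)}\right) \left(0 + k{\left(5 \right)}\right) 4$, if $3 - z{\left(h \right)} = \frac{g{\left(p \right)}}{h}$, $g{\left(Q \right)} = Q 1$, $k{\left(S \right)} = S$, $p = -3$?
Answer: $- \frac{2020}{161} \approx -12.547$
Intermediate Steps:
$g{\left(Q \right)} = Q$
$z{\left(h \right)} = 3 + \frac{3}{h}$ ($z{\left(h \right)} = 3 - - \frac{3}{h} = 3 + \frac{3}{h}$)
$\left(\left(\frac{24}{-14} - \frac{21}{23}\right) + z{\left(-3 \right)}\right) \left(0 + k{\left(5 \right)}\right) 4 = \left(\left(\frac{24}{-14} - \frac{21}{23}\right) + \left(3 + \frac{3}{-3}\right)\right) \left(0 + 5\right) 4 = \left(\left(24 \left(- \frac{1}{14}\right) - \frac{21}{23}\right) + \left(3 + 3 \left(- \frac{1}{3}\right)\right)\right) 5 \cdot 4 = \left(\left(- \frac{12}{7} - \frac{21}{23}\right) + \left(3 - 1\right)\right) 20 = \left(- \frac{423}{161} + 2\right) 20 = \left(- \frac{101}{161}\right) 20 = - \frac{2020}{161}$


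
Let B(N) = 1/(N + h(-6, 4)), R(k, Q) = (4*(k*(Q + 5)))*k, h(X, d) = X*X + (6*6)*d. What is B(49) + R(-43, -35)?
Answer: -50810519/229 ≈ -2.2188e+5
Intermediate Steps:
h(X, d) = X² + 36*d
R(k, Q) = 4*k²*(5 + Q) (R(k, Q) = (4*(k*(5 + Q)))*k = (4*k*(5 + Q))*k = 4*k²*(5 + Q))
B(N) = 1/(180 + N) (B(N) = 1/(N + ((-6)² + 36*4)) = 1/(N + (36 + 144)) = 1/(N + 180) = 1/(180 + N))
B(49) + R(-43, -35) = 1/(180 + 49) + 4*(-43)²*(5 - 35) = 1/229 + 4*1849*(-30) = 1/229 - 221880 = -50810519/229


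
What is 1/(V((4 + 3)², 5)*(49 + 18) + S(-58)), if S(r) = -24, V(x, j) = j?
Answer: 1/311 ≈ 0.0032154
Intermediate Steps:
1/(V((4 + 3)², 5)*(49 + 18) + S(-58)) = 1/(5*(49 + 18) - 24) = 1/(5*67 - 24) = 1/(335 - 24) = 1/311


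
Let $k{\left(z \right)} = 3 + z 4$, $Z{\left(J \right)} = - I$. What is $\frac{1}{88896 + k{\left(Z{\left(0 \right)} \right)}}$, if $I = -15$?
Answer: $\frac{1}{88959} \approx 1.1241 \cdot 10^{-5}$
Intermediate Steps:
$Z{\left(J \right)} = 15$ ($Z{\left(J \right)} = \left(-1\right) \left(-15\right) = 15$)
$k{\left(z \right)} = 3 + 4 z$
$\frac{1}{88896 + k{\left(Z{\left(0 \right)} \right)}} = \frac{1}{88896 + \left(3 + 4 \cdot 15\right)} = \frac{1}{88896 + \left(3 + 60\right)} = \frac{1}{88896 + 63} = \frac{1}{88959}$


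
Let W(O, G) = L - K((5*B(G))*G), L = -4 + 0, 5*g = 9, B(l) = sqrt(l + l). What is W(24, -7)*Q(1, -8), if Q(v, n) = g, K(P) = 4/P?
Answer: -36/5 - 18*I*sqrt(14)/1225 ≈ -7.2 - 0.054979*I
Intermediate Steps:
B(l) = sqrt(2)*sqrt(l) (B(l) = sqrt(2*l) = sqrt(2)*sqrt(l))
g = 9/5 (g = (1/5)*9 = 9/5 ≈ 1.8000)
Q(v, n) = 9/5
L = -4
W(O, G) = -4 - 2*sqrt(2)/(5*G**(3/2)) (W(O, G) = -4 - 4/((5*(sqrt(2)*sqrt(G)))*G) = -4 - 4/((5*sqrt(2)*sqrt(G))*G) = -4 - 4/(5*sqrt(2)*G**(3/2)) = -4 - 4*sqrt(2)/(10*G**(3/2)) = -4 - 2*sqrt(2)/(5*G**(3/2)))
W(24, -7)*Q(1, -8) = (-4 - 2*sqrt(2)/(5*(-7)**(3/2)))*(9/5) = (-4 - 2*sqrt(2)*I*sqrt(7)/49/5)*(9/5) = (-4 - 2*I*sqrt(14)/245)*(9/5) = -36/5 - 18*I*sqrt(14)/1225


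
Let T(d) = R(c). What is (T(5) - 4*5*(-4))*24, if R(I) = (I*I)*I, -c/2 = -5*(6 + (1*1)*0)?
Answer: 5185920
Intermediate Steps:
c = 60 (c = -(-10)*(6 + (1*1)*0) = -(-10)*(6 + 1*0) = -(-10)*(6 + 0) = -(-10)*6 = -2*(-30) = 60)
R(I) = I³ (R(I) = I²*I = I³)
T(d) = 216000 (T(d) = 60³ = 216000)
(T(5) - 4*5*(-4))*24 = (216000 - 4*5*(-4))*24 = (216000 - 20*(-4))*24 = (216000 + 80)*24 = 216080*24 = 5185920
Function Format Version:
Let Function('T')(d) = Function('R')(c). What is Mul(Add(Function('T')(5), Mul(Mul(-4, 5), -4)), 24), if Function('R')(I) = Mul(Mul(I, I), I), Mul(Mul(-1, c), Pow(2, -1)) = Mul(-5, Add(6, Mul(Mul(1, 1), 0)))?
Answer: 5185920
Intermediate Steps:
c = 60 (c = Mul(-2, Mul(-5, Add(6, Mul(Mul(1, 1), 0)))) = Mul(-2, Mul(-5, Add(6, Mul(1, 0)))) = Mul(-2, Mul(-5, Add(6, 0))) = Mul(-2, Mul(-5, 6)) = Mul(-2, -30) = 60)
Function('R')(I) = Pow(I, 3) (Function('R')(I) = Mul(Pow(I, 2), I) = Pow(I, 3))
Function('T')(d) = 216000 (Function('T')(d) = Pow(60, 3) = 216000)
Mul(Add(Function('T')(5), Mul(Mul(-4, 5), -4)), 24) = Mul(Add(216000, Mul(Mul(-4, 5), -4)), 24) = Mul(Add(216000, Mul(-20, -4)), 24) = Mul(Add(216000, 80), 24) = Mul(216080, 24) = 5185920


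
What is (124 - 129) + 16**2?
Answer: 251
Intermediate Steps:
(124 - 129) + 16**2 = -5 + 256 = 251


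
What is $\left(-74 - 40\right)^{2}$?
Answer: $12996$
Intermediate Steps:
$\left(-74 - 40\right)^{2} = \left(-114\right)^{2} = 12996$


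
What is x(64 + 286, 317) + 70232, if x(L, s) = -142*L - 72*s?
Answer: -2292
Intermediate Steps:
x(64 + 286, 317) + 70232 = (-142*(64 + 286) - 72*317) + 70232 = (-142*350 - 22824) + 70232 = (-49700 - 22824) + 70232 = -72524 + 70232 = -2292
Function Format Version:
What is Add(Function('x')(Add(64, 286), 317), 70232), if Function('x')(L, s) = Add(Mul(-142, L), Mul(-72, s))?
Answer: -2292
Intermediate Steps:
Add(Function('x')(Add(64, 286), 317), 70232) = Add(Add(Mul(-142, Add(64, 286)), Mul(-72, 317)), 70232) = Add(Add(Mul(-142, 350), -22824), 70232) = Add(Add(-49700, -22824), 70232) = Add(-72524, 70232) = -2292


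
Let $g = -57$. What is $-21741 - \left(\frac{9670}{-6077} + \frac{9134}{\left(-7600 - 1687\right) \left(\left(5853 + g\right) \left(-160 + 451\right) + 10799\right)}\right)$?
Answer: $- \frac{2082598556855955697}{95798307141065} \approx -21739.0$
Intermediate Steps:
$-21741 - \left(\frac{9670}{-6077} + \frac{9134}{\left(-7600 - 1687\right) \left(\left(5853 + g\right) \left(-160 + 451\right) + 10799\right)}\right) = -21741 - \left(\frac{9670}{-6077} + \frac{9134}{\left(-7600 - 1687\right) \left(\left(5853 - 57\right) \left(-160 + 451\right) + 10799\right)}\right) = -21741 - \left(9670 \left(- \frac{1}{6077}\right) + \frac{9134}{\left(-9287\right) \left(5796 \cdot 291 + 10799\right)}\right) = -21741 - \left(- \frac{9670}{6077} + \frac{9134}{\left(-9287\right) \left(1686636 + 10799\right)}\right) = -21741 - \left(- \frac{9670}{6077} + \frac{9134}{\left(-9287\right) 1697435}\right) = -21741 - \left(- \frac{9670}{6077} + \frac{9134}{-15764078845}\right) = -21741 - \left(- \frac{9670}{6077} + 9134 \left(- \frac{1}{15764078845}\right)\right) = -21741 - \left(- \frac{9670}{6077} - \frac{9134}{15764078845}\right) = -21741 - - \frac{152438697938468}{95798307141065} = -21741 + \frac{152438697938468}{95798307141065} = - \frac{2082598556855955697}{95798307141065}$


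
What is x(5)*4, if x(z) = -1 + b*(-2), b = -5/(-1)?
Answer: -44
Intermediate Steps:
b = 5 (b = -5*(-1) = 5)
x(z) = -11 (x(z) = -1 + 5*(-2) = -1 - 10 = -11)
x(5)*4 = -11*4 = -44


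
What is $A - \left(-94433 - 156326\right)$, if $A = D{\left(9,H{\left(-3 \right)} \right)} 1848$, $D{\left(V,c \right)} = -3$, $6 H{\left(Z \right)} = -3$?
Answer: $245215$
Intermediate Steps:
$H{\left(Z \right)} = - \frac{1}{2}$ ($H{\left(Z \right)} = \frac{1}{6} \left(-3\right) = - \frac{1}{2}$)
$A = -5544$ ($A = \left(-3\right) 1848 = -5544$)
$A - \left(-94433 - 156326\right) = -5544 - \left(-94433 - 156326\right) = -5544 - -250759 = -5544 + 250759 = 245215$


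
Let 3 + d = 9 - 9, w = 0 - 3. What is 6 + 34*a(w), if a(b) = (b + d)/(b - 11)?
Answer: 144/7 ≈ 20.571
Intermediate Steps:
w = -3
d = -3 (d = -3 + (9 - 9) = -3 + 0 = -3)
a(b) = (-3 + b)/(-11 + b) (a(b) = (b - 3)/(b - 11) = (-3 + b)/(-11 + b))
6 + 34*a(w) = 6 + 34*((-3 - 3)/(-11 - 3)) = 6 + 34*(-6/(-14)) = 6 + 34*(-1/14*(-6)) = 6 + 34*(3/7) = 6 + 102/7 = 144/7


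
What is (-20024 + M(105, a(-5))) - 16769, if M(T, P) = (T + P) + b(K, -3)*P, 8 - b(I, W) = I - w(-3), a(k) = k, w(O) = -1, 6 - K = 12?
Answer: -36758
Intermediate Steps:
K = -6 (K = 6 - 1*12 = 6 - 12 = -6)
b(I, W) = 7 - I (b(I, W) = 8 - (I - 1*(-1)) = 8 - (I + 1) = 8 - (1 + I) = 8 + (-1 - I) = 7 - I)
M(T, P) = T + 14*P (M(T, P) = (T + P) + (7 - 1*(-6))*P = (P + T) + (7 + 6)*P = (P + T) + 13*P = T + 14*P)
(-20024 + M(105, a(-5))) - 16769 = (-20024 + (105 + 14*(-5))) - 16769 = (-20024 + (105 - 70)) - 16769 = (-20024 + 35) - 16769 = -19989 - 16769 = -36758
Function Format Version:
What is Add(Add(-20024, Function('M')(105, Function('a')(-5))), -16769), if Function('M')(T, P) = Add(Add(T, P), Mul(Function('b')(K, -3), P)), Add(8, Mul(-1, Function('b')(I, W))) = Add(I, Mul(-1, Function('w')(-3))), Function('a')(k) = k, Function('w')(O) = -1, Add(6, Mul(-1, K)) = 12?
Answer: -36758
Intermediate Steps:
K = -6 (K = Add(6, Mul(-1, 12)) = Add(6, -12) = -6)
Function('b')(I, W) = Add(7, Mul(-1, I)) (Function('b')(I, W) = Add(8, Mul(-1, Add(I, Mul(-1, -1)))) = Add(8, Mul(-1, Add(I, 1))) = Add(8, Mul(-1, Add(1, I))) = Add(8, Add(-1, Mul(-1, I))) = Add(7, Mul(-1, I)))
Function('M')(T, P) = Add(T, Mul(14, P)) (Function('M')(T, P) = Add(Add(T, P), Mul(Add(7, Mul(-1, -6)), P)) = Add(Add(P, T), Mul(Add(7, 6), P)) = Add(Add(P, T), Mul(13, P)) = Add(T, Mul(14, P)))
Add(Add(-20024, Function('M')(105, Function('a')(-5))), -16769) = Add(Add(-20024, Add(105, Mul(14, -5))), -16769) = Add(Add(-20024, Add(105, -70)), -16769) = Add(Add(-20024, 35), -16769) = Add(-19989, -16769) = -36758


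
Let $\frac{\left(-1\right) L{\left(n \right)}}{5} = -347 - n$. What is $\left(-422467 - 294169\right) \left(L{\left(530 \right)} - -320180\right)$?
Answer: $-232594963340$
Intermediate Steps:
$L{\left(n \right)} = 1735 + 5 n$ ($L{\left(n \right)} = - 5 \left(-347 - n\right) = 1735 + 5 n$)
$\left(-422467 - 294169\right) \left(L{\left(530 \right)} - -320180\right) = \left(-422467 - 294169\right) \left(\left(1735 + 5 \cdot 530\right) - -320180\right) = - 716636 \left(\left(1735 + 2650\right) + 320180\right) = - 716636 \left(4385 + 320180\right) = \left(-716636\right) 324565 = -232594963340$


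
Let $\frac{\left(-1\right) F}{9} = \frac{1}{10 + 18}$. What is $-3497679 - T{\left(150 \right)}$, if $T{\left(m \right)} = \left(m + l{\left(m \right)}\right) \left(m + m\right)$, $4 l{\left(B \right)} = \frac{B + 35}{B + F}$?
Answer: $- \frac{4949252063}{1397} \approx -3.5428 \cdot 10^{6}$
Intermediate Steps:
$F = - \frac{9}{28}$ ($F = - \frac{9}{10 + 18} = - \frac{9}{28} \approx -0.32143$)
$l{\left(B \right)} = \frac{35 + B}{4 \left(- \frac{9}{28} + B\right)}$ ($l{\left(B \right)} = \frac{\left(B + 35\right) \frac{1}{B - \frac{9}{28}}}{4} = \frac{\left(35 + B\right) \frac{1}{- \frac{9}{28} + B}}{4} = \frac{\frac{1}{- \frac{9}{28} + B} \left(35 + B\right)}{4} = \frac{35 + B}{4 \left(- \frac{9}{28} + B\right)}$)
$T{\left(m \right)} = 2 m \left(m + \frac{7 \left(35 + m\right)}{-9 + 28 m}\right)$ ($T{\left(m \right)} = \left(m + \frac{7 \left(35 + m\right)}{-9 + 28 m}\right) \left(m + m\right) = \left(m + \frac{7 \left(35 + m\right)}{-9 + 28 m}\right) 2 m = 2 m \left(m + \frac{7 \left(35 + m\right)}{-9 + 28 m}\right)$)
$-3497679 - T{\left(150 \right)} = -3497679 - 2 \cdot 150 \frac{1}{-9 + 28 \cdot 150} \left(245 - 300 + 28 \cdot 150^{2}\right) = -3497679 - 2 \cdot 150 \frac{1}{-9 + 4200} \left(245 - 300 + 28 \cdot 22500\right) = -3497679 - 2 \cdot 150 \cdot \frac{1}{4191} \left(245 - 300 + 630000\right) = -3497679 - 2 \cdot 150 \cdot \frac{1}{4191} \cdot 629945 = -3497679 - \frac{62994500}{1397} = - \frac{4949252063}{1397}$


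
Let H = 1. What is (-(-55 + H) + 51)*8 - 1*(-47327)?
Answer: 48167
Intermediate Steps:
(-(-55 + H) + 51)*8 - 1*(-47327) = (-(-55 + 1) + 51)*8 - 1*(-47327) = (-1*(-54) + 51)*8 + 47327 = (54 + 51)*8 + 47327 = 105*8 + 47327 = 840 + 47327 = 48167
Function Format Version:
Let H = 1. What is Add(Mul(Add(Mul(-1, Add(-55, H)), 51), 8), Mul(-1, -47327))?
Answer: 48167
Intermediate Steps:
Add(Mul(Add(Mul(-1, Add(-55, H)), 51), 8), Mul(-1, -47327)) = Add(Mul(Add(Mul(-1, Add(-55, 1)), 51), 8), Mul(-1, -47327)) = Add(Mul(Add(Mul(-1, -54), 51), 8), 47327) = Add(Mul(Add(54, 51), 8), 47327) = Add(Mul(105, 8), 47327) = Add(840, 47327) = 48167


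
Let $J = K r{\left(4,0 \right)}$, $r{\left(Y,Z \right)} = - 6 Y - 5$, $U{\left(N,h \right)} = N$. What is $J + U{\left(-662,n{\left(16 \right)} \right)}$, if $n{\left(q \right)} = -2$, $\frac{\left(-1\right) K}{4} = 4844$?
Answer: $561242$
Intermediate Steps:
$K = -19376$ ($K = \left(-4\right) 4844 = -19376$)
$r{\left(Y,Z \right)} = -5 - 6 Y$
$J = 561904$ ($J = - 19376 \left(-5 - 24\right) = \left(-19376\right) \left(-29\right) = 561904$)
$J + U{\left(-662,n{\left(16 \right)} \right)} = 561904 - 662 = 561242$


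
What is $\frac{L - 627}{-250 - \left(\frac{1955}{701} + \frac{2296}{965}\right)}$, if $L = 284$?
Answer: $\frac{33146785}{24658903} \approx 1.3442$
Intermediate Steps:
$\frac{L - 627}{-250 - \left(\frac{1955}{701} + \frac{2296}{965}\right)} = \frac{284 - 627}{-250 - \left(\frac{1955}{701} + \frac{2296}{965}\right)} = - \frac{343}{-250 - \frac{3496071}{676465}} = - \frac{343}{- \frac{172612321}{676465}} = \left(-343\right) \left(- \frac{676465}{172612321}\right) = \frac{33146785}{24658903}$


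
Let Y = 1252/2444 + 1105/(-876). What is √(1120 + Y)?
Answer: √80160068201577/267618 ≈ 33.455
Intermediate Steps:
Y = -400967/535236 (Y = 1252*(1/2444) + 1105*(-1/876) = 313/611 - 1105/876 = -400967/535236 ≈ -0.74914)
√(1120 + Y) = √(1120 - 400967/535236) = √(599063353/535236) = √80160068201577/267618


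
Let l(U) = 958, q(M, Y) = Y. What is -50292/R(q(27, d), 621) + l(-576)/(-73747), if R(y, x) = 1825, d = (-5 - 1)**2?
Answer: -3710632474/134588275 ≈ -27.570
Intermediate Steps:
d = 36 (d = (-6)**2 = 36)
-50292/R(q(27, d), 621) + l(-576)/(-73747) = -50292/1825 + 958/(-73747) = -50292*1/1825 + 958*(-1/73747) = -50292/1825 - 958/73747 = -3710632474/134588275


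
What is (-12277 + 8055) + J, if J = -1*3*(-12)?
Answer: -4186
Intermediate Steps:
J = 36 (J = -3*(-12) = 36)
(-12277 + 8055) + J = (-12277 + 8055) + 36 = -4222 + 36 = -4186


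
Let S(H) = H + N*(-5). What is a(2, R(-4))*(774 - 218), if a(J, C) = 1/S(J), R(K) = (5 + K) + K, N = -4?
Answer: 278/11 ≈ 25.273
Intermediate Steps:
S(H) = 20 + H (S(H) = H - 4*(-5) = H + 20 = 20 + H)
R(K) = 5 + 2*K
a(J, C) = 1/(20 + J)
a(2, R(-4))*(774 - 218) = (774 - 218)/(20 + 2) = 556/22 = (1/22)*556 = 278/11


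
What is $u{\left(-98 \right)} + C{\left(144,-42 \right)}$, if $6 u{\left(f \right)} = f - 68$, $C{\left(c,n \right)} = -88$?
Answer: $- \frac{347}{3} \approx -115.67$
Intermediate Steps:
$u{\left(f \right)} = - \frac{34}{3} + \frac{f}{6}$ ($u{\left(f \right)} = \frac{f - 68}{6} = \frac{-68 + f}{6} = - \frac{34}{3} + \frac{f}{6}$)
$u{\left(-98 \right)} + C{\left(144,-42 \right)} = \left(- \frac{34}{3} + \frac{1}{6} \left(-98\right)\right) - 88 = \left(- \frac{34}{3} - \frac{49}{3}\right) - 88 = - \frac{83}{3} - 88 = - \frac{347}{3}$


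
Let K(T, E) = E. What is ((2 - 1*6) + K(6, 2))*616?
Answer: -1232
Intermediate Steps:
((2 - 1*6) + K(6, 2))*616 = ((2 - 1*6) + 2)*616 = ((2 - 6) + 2)*616 = (-4 + 2)*616 = -2*616 = -1232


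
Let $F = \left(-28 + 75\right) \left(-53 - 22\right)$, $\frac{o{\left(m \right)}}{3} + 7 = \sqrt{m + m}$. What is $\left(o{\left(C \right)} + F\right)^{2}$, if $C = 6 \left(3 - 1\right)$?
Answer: $12574332 - 42552 \sqrt{6} \approx 1.247 \cdot 10^{7}$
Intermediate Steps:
$C = 12$ ($C = 6 \left(3 - 1\right) = 6 \cdot 2 = 12$)
$o{\left(m \right)} = -21 + 3 \sqrt{2} \sqrt{m}$ ($o{\left(m \right)} = -21 + 3 \sqrt{m + m} = -21 + 3 \sqrt{2 m} = -21 + 3 \sqrt{2} \sqrt{m}$)
$F = -3525$ ($F = 47 \left(-75\right) = -3525$)
$\left(o{\left(C \right)} + F\right)^{2} = \left(\left(-21 + 3 \sqrt{2} \sqrt{12}\right) - 3525\right)^{2} = \left(\left(-21 + 3 \sqrt{2} \cdot 2 \sqrt{3}\right) - 3525\right)^{2} = \left(\left(-21 + 6 \sqrt{6}\right) - 3525\right)^{2} = \left(-3546 + 6 \sqrt{6}\right)^{2}$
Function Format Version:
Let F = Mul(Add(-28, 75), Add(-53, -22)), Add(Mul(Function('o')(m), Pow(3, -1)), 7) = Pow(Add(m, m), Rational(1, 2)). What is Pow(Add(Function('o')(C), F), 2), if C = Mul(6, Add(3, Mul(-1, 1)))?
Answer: Add(12574332, Mul(-42552, Pow(6, Rational(1, 2)))) ≈ 1.2470e+7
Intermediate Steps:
C = 12 (C = Mul(6, Add(3, -1)) = Mul(6, 2) = 12)
Function('o')(m) = Add(-21, Mul(3, Pow(2, Rational(1, 2)), Pow(m, Rational(1, 2)))) (Function('o')(m) = Add(-21, Mul(3, Pow(Add(m, m), Rational(1, 2)))) = Add(-21, Mul(3, Pow(Mul(2, m), Rational(1, 2)))) = Add(-21, Mul(3, Mul(Pow(2, Rational(1, 2)), Pow(m, Rational(1, 2))))) = Add(-21, Mul(3, Pow(2, Rational(1, 2)), Pow(m, Rational(1, 2)))))
F = -3525 (F = Mul(47, -75) = -3525)
Pow(Add(Function('o')(C), F), 2) = Pow(Add(Add(-21, Mul(3, Pow(2, Rational(1, 2)), Pow(12, Rational(1, 2)))), -3525), 2) = Pow(Add(Add(-21, Mul(3, Pow(2, Rational(1, 2)), Mul(2, Pow(3, Rational(1, 2))))), -3525), 2) = Pow(Add(Add(-21, Mul(6, Pow(6, Rational(1, 2)))), -3525), 2) = Pow(Add(-3546, Mul(6, Pow(6, Rational(1, 2)))), 2)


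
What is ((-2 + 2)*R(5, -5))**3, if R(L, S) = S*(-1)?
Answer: 0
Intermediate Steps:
R(L, S) = -S
((-2 + 2)*R(5, -5))**3 = ((-2 + 2)*(-1*(-5)))**3 = (0*5)**3 = 0**3 = 0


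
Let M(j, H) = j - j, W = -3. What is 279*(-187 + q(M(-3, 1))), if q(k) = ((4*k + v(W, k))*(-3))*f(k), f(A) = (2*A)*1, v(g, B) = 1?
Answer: -52173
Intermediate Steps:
f(A) = 2*A
M(j, H) = 0
q(k) = 2*k*(-3 - 12*k) (q(k) = ((4*k + 1)*(-3))*(2*k) = ((1 + 4*k)*(-3))*(2*k) = (-3 - 12*k)*(2*k) = 2*k*(-3 - 12*k))
279*(-187 + q(M(-3, 1))) = 279*(-187 - 6*0*(1 + 4*0)) = 279*(-187 - 6*0*(1 + 0)) = 279*(-187 - 6*0*1) = 279*(-187 + 0) = 279*(-187) = -52173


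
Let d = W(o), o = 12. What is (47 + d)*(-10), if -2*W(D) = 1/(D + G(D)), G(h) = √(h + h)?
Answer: -939/2 - √6/12 ≈ -469.70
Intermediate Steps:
G(h) = √2*√h (G(h) = √(2*h) = √2*√h)
W(D) = -1/(2*(D + √2*√D))
d = -1/(24 + 4*√6) (d = -1/(2*12 + 2*√2*√12) = -1/(24 + 2*√2*(2*√3)) = -1/(24 + 4*√6) ≈ -0.029588)
(47 + d)*(-10) = (47 + (-1/20 + √6/120))*(-10) = (939/20 + √6/120)*(-10) = -939/2 - √6/12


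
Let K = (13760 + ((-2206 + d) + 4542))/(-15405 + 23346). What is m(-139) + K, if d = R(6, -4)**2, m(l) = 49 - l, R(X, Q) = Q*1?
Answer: 1509020/7941 ≈ 190.03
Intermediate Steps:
R(X, Q) = Q
d = 16 (d = (-4)**2 = 16)
K = 16112/7941 (K = (13760 + ((-2206 + 16) + 4542))/(-15405 + 23346) = (13760 + (-2190 + 4542))/7941 = (13760 + 2352)*(1/7941) = 16112*(1/7941) = 16112/7941 ≈ 2.0290)
m(-139) + K = (49 - 1*(-139)) + 16112/7941 = (49 + 139) + 16112/7941 = 188 + 16112/7941 = 1509020/7941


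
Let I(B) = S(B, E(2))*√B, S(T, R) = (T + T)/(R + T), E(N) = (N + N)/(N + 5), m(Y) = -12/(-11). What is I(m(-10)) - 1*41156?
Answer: -41156 + 21*√33/88 ≈ -41155.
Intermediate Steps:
m(Y) = 12/11 (m(Y) = -12*(-1/11) = 12/11)
E(N) = 2*N/(5 + N) (E(N) = (2*N)/(5 + N) = 2*N/(5 + N))
S(T, R) = 2*T/(R + T) (S(T, R) = (2*T)/(R + T) = 2*T/(R + T))
I(B) = 2*B^(3/2)/(4/7 + B) (I(B) = (2*B/(2*2/(5 + 2) + B))*√B = (2*B/(2*2/7 + B))*√B = (2*B/(2*2*(⅐) + B))*√B = (2*B/(4/7 + B))*√B = 2*B^(3/2)/(4/7 + B))
I(m(-10)) - 1*41156 = 14*(12/11)^(3/2)/(4 + 7*(12/11)) - 1*41156 = 14*(24*√33/121)/(4 + 84/11) - 41156 = 14*(24*√33/121)/(128/11) - 41156 = 14*(24*√33/121)*(11/128) - 41156 = 21*√33/88 - 41156 = -41156 + 21*√33/88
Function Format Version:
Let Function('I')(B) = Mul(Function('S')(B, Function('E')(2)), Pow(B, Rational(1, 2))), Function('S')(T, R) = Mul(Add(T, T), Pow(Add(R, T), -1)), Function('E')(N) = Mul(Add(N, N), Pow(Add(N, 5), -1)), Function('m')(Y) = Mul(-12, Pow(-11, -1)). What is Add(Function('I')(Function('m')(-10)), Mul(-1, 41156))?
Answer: Add(-41156, Mul(Rational(21, 88), Pow(33, Rational(1, 2)))) ≈ -41155.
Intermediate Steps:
Function('m')(Y) = Rational(12, 11) (Function('m')(Y) = Mul(-12, Rational(-1, 11)) = Rational(12, 11))
Function('E')(N) = Mul(2, N, Pow(Add(5, N), -1)) (Function('E')(N) = Mul(Mul(2, N), Pow(Add(5, N), -1)) = Mul(2, N, Pow(Add(5, N), -1)))
Function('S')(T, R) = Mul(2, T, Pow(Add(R, T), -1)) (Function('S')(T, R) = Mul(Mul(2, T), Pow(Add(R, T), -1)) = Mul(2, T, Pow(Add(R, T), -1)))
Function('I')(B) = Mul(2, Pow(B, Rational(3, 2)), Pow(Add(Rational(4, 7), B), -1)) (Function('I')(B) = Mul(Mul(2, B, Pow(Add(Mul(2, 2, Pow(Add(5, 2), -1)), B), -1)), Pow(B, Rational(1, 2))) = Mul(Mul(2, B, Pow(Add(Mul(2, 2, Pow(7, -1)), B), -1)), Pow(B, Rational(1, 2))) = Mul(Mul(2, B, Pow(Add(Mul(2, 2, Rational(1, 7)), B), -1)), Pow(B, Rational(1, 2))) = Mul(Mul(2, B, Pow(Add(Rational(4, 7), B), -1)), Pow(B, Rational(1, 2))) = Mul(2, Pow(B, Rational(3, 2)), Pow(Add(Rational(4, 7), B), -1)))
Add(Function('I')(Function('m')(-10)), Mul(-1, 41156)) = Add(Mul(14, Pow(Rational(12, 11), Rational(3, 2)), Pow(Add(4, Mul(7, Rational(12, 11))), -1)), Mul(-1, 41156)) = Add(Mul(14, Mul(Rational(24, 121), Pow(33, Rational(1, 2))), Pow(Add(4, Rational(84, 11)), -1)), -41156) = Add(Mul(14, Mul(Rational(24, 121), Pow(33, Rational(1, 2))), Pow(Rational(128, 11), -1)), -41156) = Add(Mul(14, Mul(Rational(24, 121), Pow(33, Rational(1, 2))), Rational(11, 128)), -41156) = Add(Mul(Rational(21, 88), Pow(33, Rational(1, 2))), -41156) = Add(-41156, Mul(Rational(21, 88), Pow(33, Rational(1, 2))))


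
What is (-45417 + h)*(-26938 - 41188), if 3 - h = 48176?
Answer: 6375912340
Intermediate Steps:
h = -48173 (h = 3 - 1*48176 = 3 - 48176 = -48173)
(-45417 + h)*(-26938 - 41188) = (-45417 - 48173)*(-26938 - 41188) = -93590*(-68126) = 6375912340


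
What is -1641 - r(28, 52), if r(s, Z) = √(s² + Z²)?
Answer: -1641 - 4*√218 ≈ -1700.1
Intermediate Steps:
r(s, Z) = √(Z² + s²)
-1641 - r(28, 52) = -1641 - √(52² + 28²) = -1641 - √(2704 + 784) = -1641 - √3488 = -1641 - 4*√218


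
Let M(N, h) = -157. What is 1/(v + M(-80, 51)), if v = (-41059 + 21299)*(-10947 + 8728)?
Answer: 1/43847283 ≈ 2.2806e-8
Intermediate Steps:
v = 43847440 (v = -19760*(-2219) = 43847440)
1/(v + M(-80, 51)) = 1/(43847440 - 157) = 1/43847283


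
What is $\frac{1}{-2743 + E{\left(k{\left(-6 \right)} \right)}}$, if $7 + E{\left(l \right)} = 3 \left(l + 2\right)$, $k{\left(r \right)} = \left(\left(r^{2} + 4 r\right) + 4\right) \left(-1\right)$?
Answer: $- \frac{1}{2792} \approx -0.00035817$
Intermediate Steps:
$k{\left(r \right)} = -4 - r^{2} - 4 r$ ($k{\left(r \right)} = \left(4 + r^{2} + 4 r\right) \left(-1\right) = -4 - r^{2} - 4 r$)
$E{\left(l \right)} = -1 + 3 l$ ($E{\left(l \right)} = -7 + 3 \left(l + 2\right) = -7 + 3 \left(2 + l\right) = -7 + \left(6 + 3 l\right) = -1 + 3 l$)
$\frac{1}{-2743 + E{\left(k{\left(-6 \right)} \right)}} = \frac{1}{-2743 + \left(-1 + 3 \left(-4 - \left(-6\right)^{2} - -24\right)\right)} = \frac{1}{-2743 + \left(-1 + 3 \left(-4 - 36 + 24\right)\right)} = \frac{1}{-2743 + \left(-1 + 3 \left(-16\right)\right)} = \frac{1}{-2743 - 49} = \frac{1}{-2792} = - \frac{1}{2792}$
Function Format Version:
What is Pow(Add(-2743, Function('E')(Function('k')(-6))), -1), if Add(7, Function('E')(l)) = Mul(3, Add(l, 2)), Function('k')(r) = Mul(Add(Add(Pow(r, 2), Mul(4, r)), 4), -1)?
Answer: Rational(-1, 2792) ≈ -0.00035817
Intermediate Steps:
Function('k')(r) = Add(-4, Mul(-1, Pow(r, 2)), Mul(-4, r)) (Function('k')(r) = Mul(Add(4, Pow(r, 2), Mul(4, r)), -1) = Add(-4, Mul(-1, Pow(r, 2)), Mul(-4, r)))
Function('E')(l) = Add(-1, Mul(3, l)) (Function('E')(l) = Add(-7, Mul(3, Add(l, 2))) = Add(-7, Mul(3, Add(2, l))) = Add(-7, Add(6, Mul(3, l))) = Add(-1, Mul(3, l)))
Pow(Add(-2743, Function('E')(Function('k')(-6))), -1) = Pow(Add(-2743, Add(-1, Mul(3, Add(-4, Mul(-1, Pow(-6, 2)), Mul(-4, -6))))), -1) = Pow(Add(-2743, Add(-1, Mul(3, Add(-4, Mul(-1, 36), 24)))), -1) = Pow(Add(-2743, Add(-1, Mul(3, Add(-4, -36, 24)))), -1) = Pow(Add(-2743, Add(-1, Mul(3, -16))), -1) = Pow(Add(-2743, Add(-1, -48)), -1) = Pow(Add(-2743, -49), -1) = Pow(-2792, -1) = Rational(-1, 2792)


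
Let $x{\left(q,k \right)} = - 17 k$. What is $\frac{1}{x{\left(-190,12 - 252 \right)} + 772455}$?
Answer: $\frac{1}{776535} \approx 1.2878 \cdot 10^{-6}$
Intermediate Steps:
$\frac{1}{x{\left(-190,12 - 252 \right)} + 772455} = \frac{1}{- 17 \left(12 - 252\right) + 772455} = \frac{1}{\left(-17\right) \left(-240\right) + 772455} = \frac{1}{4080 + 772455} = \frac{1}{776535}$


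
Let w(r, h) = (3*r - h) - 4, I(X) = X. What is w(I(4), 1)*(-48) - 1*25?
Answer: -361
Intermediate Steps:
w(r, h) = -4 - h + 3*r (w(r, h) = (-h + 3*r) - 4 = -4 - h + 3*r)
w(I(4), 1)*(-48) - 1*25 = (-4 - 1*1 + 3*4)*(-48) - 1*25 = (-4 - 1 + 12)*(-48) - 25 = 7*(-48) - 25 = -336 - 25 = -361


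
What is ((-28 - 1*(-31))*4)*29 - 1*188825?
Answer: -188477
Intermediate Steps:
((-28 - 1*(-31))*4)*29 - 1*188825 = ((-28 + 31)*4)*29 - 188825 = (3*4)*29 - 188825 = 12*29 - 188825 = 348 - 188825 = -188477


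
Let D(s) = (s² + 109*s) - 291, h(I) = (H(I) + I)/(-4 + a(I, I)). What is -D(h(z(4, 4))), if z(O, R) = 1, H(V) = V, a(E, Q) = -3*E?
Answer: 15781/49 ≈ 322.06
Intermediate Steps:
h(I) = 2*I/(-4 - 3*I) (h(I) = (I + I)/(-4 - 3*I) = (2*I)/(-4 - 3*I) = 2*I/(-4 - 3*I))
D(s) = -291 + s² + 109*s
-D(h(z(4, 4))) = -(-291 + (-2*1/(4 + 3*1))² + 109*(-2*1/(4 + 3*1))) = -(-291 + (-2*1/(4 + 3))² + 109*(-2*1/(4 + 3))) = -(-291 + (-2*1/7)² + 109*(-2*1/7)) = -(-291 + (-2*1*⅐)² + 109*(-2*1*⅐)) = -(-291 + (-2/7)² + 109*(-2/7)) = -(-291 + 4/49 - 218/7) = -1*(-15781/49) = 15781/49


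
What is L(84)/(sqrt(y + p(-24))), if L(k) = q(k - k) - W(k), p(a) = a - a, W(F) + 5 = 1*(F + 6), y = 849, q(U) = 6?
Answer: -79*sqrt(849)/849 ≈ -2.7113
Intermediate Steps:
W(F) = 1 + F (W(F) = -5 + 1*(F + 6) = -5 + 1*(6 + F) = -5 + (6 + F) = 1 + F)
p(a) = 0
L(k) = 5 - k (L(k) = 6 - (1 + k) = 6 + (-1 - k) = 5 - k)
L(84)/(sqrt(y + p(-24))) = (5 - 1*84)/(sqrt(849 + 0)) = (5 - 84)/(sqrt(849)) = -79*sqrt(849)/849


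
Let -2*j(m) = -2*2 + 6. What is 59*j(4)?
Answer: -59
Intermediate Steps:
j(m) = -1 (j(m) = -(-2*2 + 6)/2 = -(-4 + 6)/2 = -½*2 = -1)
59*j(4) = 59*(-1) = -59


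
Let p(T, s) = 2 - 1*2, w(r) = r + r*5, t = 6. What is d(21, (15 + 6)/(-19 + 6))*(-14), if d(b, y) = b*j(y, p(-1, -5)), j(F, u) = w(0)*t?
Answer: 0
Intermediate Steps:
w(r) = 6*r (w(r) = r + 5*r = 6*r)
p(T, s) = 0 (p(T, s) = 2 - 2 = 0)
j(F, u) = 0 (j(F, u) = (6*0)*6 = 0*6 = 0)
d(b, y) = 0 (d(b, y) = b*0 = 0)
d(21, (15 + 6)/(-19 + 6))*(-14) = 0*(-14) = 0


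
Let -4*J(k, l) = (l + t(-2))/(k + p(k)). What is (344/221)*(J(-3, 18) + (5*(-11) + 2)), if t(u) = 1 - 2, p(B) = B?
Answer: -53965/663 ≈ -81.395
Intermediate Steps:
t(u) = -1
J(k, l) = -(-1 + l)/(8*k) (J(k, l) = -(l - 1)/(4*(k + k)) = -(-1 + l)/(4*(2*k)) = -(-1 + l)*1/(2*k)/4 = -(-1 + l)/(8*k))
(344/221)*(J(-3, 18) + (5*(-11) + 2)) = (344/221)*((⅛)*(1 - 1*18)/(-3) + (5*(-11) + 2)) = (344*(1/221))*((⅛)*(-⅓)*(1 - 18) + (-55 + 2)) = 344*((⅛)*(-⅓)*(-17) - 53)/221 = 344*(17/24 - 53)/221 = (344/221)*(-1255/24) = -53965/663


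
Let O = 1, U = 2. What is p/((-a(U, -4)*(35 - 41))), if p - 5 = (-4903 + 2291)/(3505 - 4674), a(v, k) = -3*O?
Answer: -2819/7014 ≈ -0.40191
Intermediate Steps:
a(v, k) = -3 (a(v, k) = -3*1 = -3)
p = 8457/1169 (p = 5 + (-4903 + 2291)/(3505 - 4674) = 5 - 2612/(-1169) = 5 - 2612*(-1/1169) = 5 + 2612/1169 = 8457/1169 ≈ 7.2344)
p/((-a(U, -4)*(35 - 41))) = 8457/(1169*((-(-3)*(35 - 41)))) = 8457/(1169*((-(-3)*(-6)))) = 8457/(1169*((-1*18))) = (8457/1169)/(-18) = (8457/1169)*(-1/18) = -2819/7014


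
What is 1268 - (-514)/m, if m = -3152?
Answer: 1998111/1576 ≈ 1267.8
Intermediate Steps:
1268 - (-514)/m = 1268 - (-514)/(-3152) = 1268 - (-514)*(-1)/3152 = 1268 - 1*257/1576 = 1268 - 257/1576 = 1998111/1576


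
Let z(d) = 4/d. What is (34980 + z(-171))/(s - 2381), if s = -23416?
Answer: -5981576/4411287 ≈ -1.3560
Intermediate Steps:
(34980 + z(-171))/(s - 2381) = (34980 + 4/(-171))/(-23416 - 2381) = (34980 + 4*(-1/171))/(-25797) = (34980 - 4/171)*(-1/25797) = (5981576/171)*(-1/25797) = -5981576/4411287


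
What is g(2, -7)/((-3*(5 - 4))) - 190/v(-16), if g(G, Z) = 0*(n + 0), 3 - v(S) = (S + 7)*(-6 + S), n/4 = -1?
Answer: 38/39 ≈ 0.97436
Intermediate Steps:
n = -4 (n = 4*(-1) = -4)
v(S) = 3 - (-6 + S)*(7 + S) (v(S) = 3 - (S + 7)*(-6 + S) = 3 - (7 + S)*(-6 + S) = 3 - (-6 + S)*(7 + S))
g(G, Z) = 0 (g(G, Z) = 0*(-4 + 0) = 0*(-4) = 0)
g(2, -7)/((-3*(5 - 4))) - 190/v(-16) = 0/((-3*(5 - 4))) - 190/(45 - 1*(-16) - 1*(-16)²) = 0/((-3*1)) - 190/(45 + 16 - 1*256) = 0/(-3) - 190/(45 + 16 - 256) = 0*(-⅓) - 190/(-195) = 0 - 190*(-1/195) = 0 + 38/39 = 38/39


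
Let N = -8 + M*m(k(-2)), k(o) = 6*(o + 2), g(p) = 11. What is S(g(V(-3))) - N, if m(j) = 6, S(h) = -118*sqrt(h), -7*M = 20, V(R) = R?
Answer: 176/7 - 118*sqrt(11) ≈ -366.22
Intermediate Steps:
M = -20/7 (M = -1/7*20 = -20/7 ≈ -2.8571)
k(o) = 12 + 6*o (k(o) = 6*(2 + o) = 12 + 6*o)
N = -176/7 (N = -8 - 20/7*6 = -8 - 120/7 = -176/7 ≈ -25.143)
S(g(V(-3))) - N = -118*sqrt(11) - 1*(-176/7) = -118*sqrt(11) + 176/7 = 176/7 - 118*sqrt(11)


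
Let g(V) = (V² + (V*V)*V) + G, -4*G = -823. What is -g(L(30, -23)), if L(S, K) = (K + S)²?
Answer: -481023/4 ≈ -1.2026e+5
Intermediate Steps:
G = 823/4 (G = -¼*(-823) = 823/4 ≈ 205.75)
g(V) = 823/4 + V² + V³ (g(V) = (V² + (V*V)*V) + 823/4 = (V² + V²*V) + 823/4 = (V² + V³) + 823/4 = 823/4 + V² + V³)
-g(L(30, -23)) = -(823/4 + ((-23 + 30)²)² + ((-23 + 30)²)³) = -(823/4 + (7²)² + (7²)³) = -(823/4 + 49² + 49³) = -(823/4 + 2401 + 117649) = -1*481023/4 = -481023/4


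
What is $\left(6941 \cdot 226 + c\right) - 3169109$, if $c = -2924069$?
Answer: $-4524512$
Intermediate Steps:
$\left(6941 \cdot 226 + c\right) - 3169109 = \left(6941 \cdot 226 - 2924069\right) - 3169109 = \left(1568666 - 2924069\right) - 3169109 = -1355403 - 3169109 = -4524512$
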